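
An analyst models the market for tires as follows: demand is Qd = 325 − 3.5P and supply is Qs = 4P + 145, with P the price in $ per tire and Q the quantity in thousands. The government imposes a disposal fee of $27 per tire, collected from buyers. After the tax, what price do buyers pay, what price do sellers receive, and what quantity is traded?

Before the tax: set 325 − 3.5P = 4P + 145 → P* = $24, Q* = 241.
With the tax collected from buyers, demand (in seller-price terms) shifts: Qd = 325 − 3.5(P + 27).
New equilibrium: buyers pay $38.4, sellers receive $11.4, Q = 190.6. (Wedge: Pb − Ps = 27.)

Buyers pay $38.4; sellers receive $11.4; quantity = 190.6.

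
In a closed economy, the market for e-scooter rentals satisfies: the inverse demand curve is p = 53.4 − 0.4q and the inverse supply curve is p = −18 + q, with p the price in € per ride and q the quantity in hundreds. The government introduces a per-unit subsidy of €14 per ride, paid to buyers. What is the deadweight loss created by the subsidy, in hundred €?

Deadweight loss = €70 hundred.

Inverting to q(p) form: qd = 133.5 − 2.5p; qs = p + 18.
Without the subsidy, 133.5 − 2.5p = p + 18 gives 3.5p = 115.5, so p* = €33 and q* = 51.
With a per-unit subsidy paid to buyers, each effectively pays p − 14, so demand becomes qd = 133.5 − 2.5(p − 14).
Solving gives q = 61 with buyers paying €29 and producers receiving €43 (the €14 wedge).
Quantity rises by |ΔQ| = |51 − 61| = 10.
DWL = ½ · t · |ΔQ| = ½ · 14 · 10 = €70.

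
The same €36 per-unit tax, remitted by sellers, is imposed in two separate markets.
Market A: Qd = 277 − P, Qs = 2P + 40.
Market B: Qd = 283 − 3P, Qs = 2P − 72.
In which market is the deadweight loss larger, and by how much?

Market B, by €345.6.

Market A: pre-tax P* = €79, Q* = 198; post-tax Q = 174; deadweight loss = €432.
Market B: pre-tax P* = €71, Q* = 70; post-tax Q = 26.8; deadweight loss = €777.6.
Difference: €432 vs €777.6 → market B is larger by €345.6.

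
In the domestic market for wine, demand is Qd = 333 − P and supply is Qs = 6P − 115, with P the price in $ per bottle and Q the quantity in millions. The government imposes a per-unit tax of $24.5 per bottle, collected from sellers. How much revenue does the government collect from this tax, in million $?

Without the tax, 333 − P = 6P − 115 gives 7P = 448, so P* = $64 and Q* = 269.
With the tax collected from sellers, supply shifts: Qs = 6(P − 24.5) − 115.
Solving gives Q = 248 with consumers paying $85 and sellers receiving $60.5 (the $24.5 wedge).
Revenue = t · Q = 24.5 · 248 = $6076.

Tax revenue = $6076 million.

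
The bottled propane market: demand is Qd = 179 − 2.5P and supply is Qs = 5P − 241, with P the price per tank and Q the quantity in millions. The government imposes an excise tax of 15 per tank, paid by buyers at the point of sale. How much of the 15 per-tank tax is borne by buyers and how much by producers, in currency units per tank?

Buyers bear 10 per tank; producers bear 5 per tank.

Without the tax, 179 − 2.5P = 5P − 241 gives 7.5P = 420, so P* = 56 and Q* = 39.
With the tax collected from buyers, demand (in seller-price terms) shifts: Qd = 179 − 2.5(P + 15).
Solving gives Q = 14 with buyers paying 66 and producers receiving 51 (the 15 wedge).
Burden on buyers: 10; on producers: 5. (They sum to 15.)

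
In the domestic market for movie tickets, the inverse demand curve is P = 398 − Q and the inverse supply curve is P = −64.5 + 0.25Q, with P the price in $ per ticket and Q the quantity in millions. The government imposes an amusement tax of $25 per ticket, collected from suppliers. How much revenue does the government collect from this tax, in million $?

Rewrite in direct form: Qd = 398 − P and Qs = 4P + 258.
Without the tax, 398 − P = 4P + 258 gives 5P = 140, so P* = $28 and Q* = 370.
With the tax collected from suppliers, supply shifts: Qs = 4(P − 25) + 258.
Solving gives Q = 350 with buyers paying $48 and suppliers receiving $23 (the $25 wedge).
Revenue = t · Q = 25 · 350 = $8750.

Tax revenue = $8750 million.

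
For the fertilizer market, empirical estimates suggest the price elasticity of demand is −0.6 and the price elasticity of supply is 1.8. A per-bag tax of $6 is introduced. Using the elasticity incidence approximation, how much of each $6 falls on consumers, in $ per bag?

Incidence ratio: consumers' share ≈ εs / (εs + |εd|) = 1.8 / (1.8 + 0.6) = 0.75.
So consumers bear ≈ 0.75 × $6 = $4.5; suppliers bear $1.5.

Consumers bear ≈ $4.5 per bag.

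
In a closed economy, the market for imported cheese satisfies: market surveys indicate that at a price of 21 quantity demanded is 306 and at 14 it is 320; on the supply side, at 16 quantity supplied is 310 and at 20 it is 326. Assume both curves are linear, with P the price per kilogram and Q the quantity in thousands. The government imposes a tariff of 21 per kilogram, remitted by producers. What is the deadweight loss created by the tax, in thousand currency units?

Deadweight loss = 294 thousand.

Demand slope: (320 − 306)/(14 − 21) = -2, so Qd = 348 − 2P.
Supply slope: (326 − 310)/(20 − 16) = 4, so Qs = 4P + 246.
Before the tax: set 348 − 2P = 4P + 246 → P* = 17, Q* = 314.
With the tax collected from producers, supply shifts: Qs = 4(P − 21) + 246.
New equilibrium: consumers pay 31, producers receive 10, Q = 286. (Wedge: Pb − Ps = 21.)
Quantity falls by |ΔQ| = |314 − 286| = 28.
DWL = ½ · t · |ΔQ| = ½ · 21 · 28 = 294.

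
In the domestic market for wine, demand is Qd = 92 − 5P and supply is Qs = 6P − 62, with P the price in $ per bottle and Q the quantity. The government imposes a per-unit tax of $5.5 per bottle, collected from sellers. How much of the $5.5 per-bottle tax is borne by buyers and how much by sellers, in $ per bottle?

Without the tax, 92 − 5P = 6P − 62 gives 11P = 154, so P* = $14 and Q* = 22.
With the tax collected from sellers, supply shifts: Qs = 6(P − 5.5) − 62.
New equilibrium: buyers pay $17, sellers receive $11.5, Q = 7. (Wedge: Pb − Ps = 5.5.)
Burden on buyers: $3; on sellers: $2.5. (They sum to $5.5.)
The less price-elastic side of the market bears the larger share of a per-unit tax.

Buyers bear $3 per bottle; sellers bear $2.5 per bottle.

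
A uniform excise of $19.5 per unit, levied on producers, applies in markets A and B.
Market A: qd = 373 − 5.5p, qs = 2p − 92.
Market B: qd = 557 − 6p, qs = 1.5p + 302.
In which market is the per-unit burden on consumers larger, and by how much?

Market A: pre-tax p* = $62, q* = 32; post-tax q = 3.4; per-unit burden on consumers = $5.2.
Market B: pre-tax p* = $34, q* = 353; post-tax q = 329.6; per-unit burden on consumers = $3.9.
Difference: $5.2 vs $3.9 → market A is larger by $1.3.

Market A, by $1.3.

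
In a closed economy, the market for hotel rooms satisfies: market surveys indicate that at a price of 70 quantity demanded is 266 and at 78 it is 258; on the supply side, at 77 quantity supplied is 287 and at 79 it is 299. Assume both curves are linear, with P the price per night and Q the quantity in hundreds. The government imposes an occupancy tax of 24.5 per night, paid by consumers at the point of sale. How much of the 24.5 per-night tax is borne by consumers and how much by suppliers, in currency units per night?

Demand slope: (258 − 266)/(78 − 70) = -1, so Qd = 336 − P.
Supply slope: (299 − 287)/(79 − 77) = 6, so Qs = 6P − 175.
Without the tax, 336 − P = 6P − 175 gives 7P = 511, so P* = 73 and Q* = 263.
With the tax collected from consumers, demand (in seller-price terms) shifts: Qd = 336 − (P + 24.5).
Solving gives Q = 242 with consumers paying 94 and suppliers receiving 69.5 (the 24.5 wedge).
Burden on consumers: 21; on suppliers: 3.5. (They sum to 24.5.)
The less price-elastic side of the market bears the larger share of a per-unit tax.

Consumers bear 21 per night; suppliers bear 3.5 per night.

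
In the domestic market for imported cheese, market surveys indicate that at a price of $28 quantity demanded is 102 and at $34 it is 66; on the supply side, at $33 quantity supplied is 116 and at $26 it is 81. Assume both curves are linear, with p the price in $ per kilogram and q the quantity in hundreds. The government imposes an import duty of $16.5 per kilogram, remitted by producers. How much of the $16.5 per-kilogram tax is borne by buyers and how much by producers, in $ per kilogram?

Buyers bear $7.5 per kilogram; producers bear $9 per kilogram.

Demand slope: (66 − 102)/(34 − 28) = -6, so qd = 270 − 6p.
Supply slope: (81 − 116)/(26 − 33) = 5, so qs = 5p − 49.
Before the tax: set 270 − 6p = 5p − 49 → p* = $29, q* = 96.
With the tax collected from producers, supply shifts: qs = 5(p − 16.5) − 49.
New equilibrium: buyers pay $36.5, producers receive $20, q = 51. (Wedge: pb − ps = 16.5.)
Burden on buyers: $7.5; on producers: $9. (They sum to $16.5.)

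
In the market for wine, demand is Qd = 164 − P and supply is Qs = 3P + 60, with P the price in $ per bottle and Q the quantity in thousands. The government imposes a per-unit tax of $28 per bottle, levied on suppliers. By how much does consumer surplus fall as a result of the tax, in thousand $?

Without the tax, 164 − P = 3P + 60 gives 4P = 104, so P* = $26 and Q* = 138.
With the tax collected from suppliers, supply shifts: Qs = 3(P − 28) + 60.
New equilibrium: consumers pay $47, suppliers receive $19, Q = 117. (Wedge: Pb − Ps = 28.)
ΔCS is the trapezoid between Q = 117 and Q = 138 of height $21: ½ · (138 + 117) · 21 = $2677.5.

Consumer surplus falls by $2677.5 thousand.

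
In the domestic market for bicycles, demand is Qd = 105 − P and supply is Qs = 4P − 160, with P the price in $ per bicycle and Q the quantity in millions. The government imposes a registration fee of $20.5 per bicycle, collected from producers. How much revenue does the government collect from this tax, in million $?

Tax revenue = $729.8 million.

Without the tax, 105 − P = 4P − 160 gives 5P = 265, so P* = $53 and Q* = 52.
With the tax collected from producers, supply shifts: Qs = 4(P − 20.5) − 160.
New equilibrium: buyers pay $69.4, producers receive $48.9, Q = 35.6. (Wedge: Pb − Ps = 20.5.)
Revenue = t · Q = 20.5 · 35.6 = $729.8.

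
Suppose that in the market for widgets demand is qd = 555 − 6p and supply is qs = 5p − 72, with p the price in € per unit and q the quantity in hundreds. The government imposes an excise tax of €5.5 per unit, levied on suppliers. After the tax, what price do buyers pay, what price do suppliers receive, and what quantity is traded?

Buyers pay €59.5; suppliers receive €54; quantity = 198.

Without the tax, 555 − 6p = 5p − 72 gives 11p = 627, so p* = €57 and q* = 213.
With the tax collected from suppliers, supply shifts: qs = 5(p − 5.5) − 72.
Solving gives q = 198 with buyers paying €59.5 and suppliers receiving €54 (the €5.5 wedge).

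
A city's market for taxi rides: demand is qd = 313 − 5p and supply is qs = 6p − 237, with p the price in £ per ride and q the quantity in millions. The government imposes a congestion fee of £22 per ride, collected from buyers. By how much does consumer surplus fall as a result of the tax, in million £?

Before the tax: set 313 − 5p = 6p − 237 → p* = £50, q* = 63.
With the tax collected from buyers, demand (in seller-price terms) shifts: qd = 313 − 5(p + 22).
New equilibrium: buyers pay £62, producers receive £40, q = 3. (Wedge: pb − ps = 22.)
ΔCS is the trapezoid between Q = 3 and Q = 63 of height £12: ½ · (63 + 3) · 12 = £396.

Consumer surplus falls by £396 million.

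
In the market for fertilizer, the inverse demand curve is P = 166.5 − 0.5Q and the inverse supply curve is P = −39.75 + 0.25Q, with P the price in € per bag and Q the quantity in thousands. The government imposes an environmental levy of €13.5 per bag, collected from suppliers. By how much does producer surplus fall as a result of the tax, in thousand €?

Rewrite in direct form: Qd = 333 − 2P and Qs = 4P + 159.
Before the tax: set 333 − 2P = 4P + 159 → P* = €29, Q* = 275.
With the tax collected from suppliers, supply shifts: Qs = 4(P − 13.5) + 159.
Solving gives Q = 257 with consumers paying €38 and suppliers receiving €24.5 (the €13.5 wedge).
ΔPS is the trapezoid between Q = 257 and Q = 275 of height €4.5: ½ · (275 + 257) · 4.5 = €1197.

Producer surplus falls by €1197 thousand.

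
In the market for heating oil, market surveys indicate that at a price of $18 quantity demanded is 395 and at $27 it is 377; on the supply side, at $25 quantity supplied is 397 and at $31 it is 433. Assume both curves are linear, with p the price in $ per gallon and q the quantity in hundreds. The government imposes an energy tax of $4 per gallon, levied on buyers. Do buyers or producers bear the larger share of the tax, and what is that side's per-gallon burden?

Buyers bear the larger share: $3 per gallon.

Demand slope: (377 − 395)/(27 − 18) = -2, so qd = 431 − 2p.
Supply slope: (433 − 397)/(31 − 25) = 6, so qs = 6p + 247.
Without the tax, 431 − 2p = 6p + 247 gives 8p = 184, so p* = $23 and q* = 385.
With the tax collected from buyers, demand (in seller-price terms) shifts: qd = 431 − 2(p + 4).
Solving gives q = 379 with buyers paying $26 and producers receiving $22 (the $4 wedge).
Per-gallon burden: buyers $3, producers $1.
Buyers take the larger share because demand is less price-elastic here (demand slope 2 vs supply slope 6).
The less price-elastic side of the market bears the larger share of a per-unit tax.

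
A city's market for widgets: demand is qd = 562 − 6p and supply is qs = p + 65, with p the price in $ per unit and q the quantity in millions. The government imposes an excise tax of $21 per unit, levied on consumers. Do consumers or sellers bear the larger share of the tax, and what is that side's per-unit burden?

Before the tax: set 562 − 6p = p + 65 → p* = $71, q* = 136.
With the tax collected from consumers, demand (in seller-price terms) shifts: qd = 562 − 6(p + 21).
New equilibrium: consumers pay $74, sellers receive $53, q = 118. (Wedge: pb − ps = 21.)
Per-unit burden: consumers $3, sellers $18.
Sellers take the larger share because supply is less price-elastic here (demand slope 6 vs supply slope 1).

Sellers bear the larger share: $18 per unit.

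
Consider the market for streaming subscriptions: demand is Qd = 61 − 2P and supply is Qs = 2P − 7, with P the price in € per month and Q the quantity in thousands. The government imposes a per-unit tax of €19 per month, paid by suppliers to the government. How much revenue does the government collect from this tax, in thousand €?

Tax revenue = €152 thousand.

Before the tax: set 61 − 2P = 2P − 7 → P* = €17, Q* = 27.
With the tax collected from suppliers, supply shifts: Qs = 2(P − 19) − 7.
New equilibrium: buyers pay €26.5, suppliers receive €7.5, Q = 8. (Wedge: Pb − Ps = 19.)
Revenue = t · Q = 19 · 8 = €152.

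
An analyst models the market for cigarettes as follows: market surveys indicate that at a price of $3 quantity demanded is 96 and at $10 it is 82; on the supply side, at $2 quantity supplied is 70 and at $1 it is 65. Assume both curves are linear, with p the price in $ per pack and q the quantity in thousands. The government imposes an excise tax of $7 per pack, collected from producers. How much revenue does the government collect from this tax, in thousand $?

Demand slope: (82 − 96)/(10 − 3) = -2, so qd = 102 − 2p.
Supply slope: (65 − 70)/(1 − 2) = 5, so qs = 5p + 60.
Without the tax, 102 − 2p = 5p + 60 gives 7p = 42, so p* = $6 and q* = 90.
With the tax collected from producers, supply shifts: qs = 5(p − 7) + 60.
Solving gives q = 80 with consumers paying $11 and producers receiving $4 (the $7 wedge).
Revenue = t · Q = 7 · 80 = $560.

Tax revenue = $560 thousand.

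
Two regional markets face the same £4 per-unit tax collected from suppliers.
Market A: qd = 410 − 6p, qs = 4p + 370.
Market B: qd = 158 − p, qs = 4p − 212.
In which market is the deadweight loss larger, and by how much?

Market A: pre-tax p* = £4, q* = 386; post-tax q = 376.4; deadweight loss = £19.2.
Market B: pre-tax p* = £74, q* = 84; post-tax q = 80.8; deadweight loss = £6.4.
Difference: £19.2 vs £6.4 → market A is larger by £12.8.

Market A, by £12.8.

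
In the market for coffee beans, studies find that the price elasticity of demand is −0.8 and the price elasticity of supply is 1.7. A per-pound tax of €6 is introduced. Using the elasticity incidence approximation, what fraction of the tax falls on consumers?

Incidence ratio: consumers' share ≈ εs / (εs + |εd|) = 1.7 / (1.7 + 0.8) = 0.68.
Supply is the more elastic side, so consumers bear the larger share.

Consumers' share ≈ 0.68.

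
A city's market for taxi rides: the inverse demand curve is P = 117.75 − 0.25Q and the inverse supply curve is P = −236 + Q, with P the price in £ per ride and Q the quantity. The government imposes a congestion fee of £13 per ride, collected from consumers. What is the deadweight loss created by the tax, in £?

Deadweight loss = £67.6.

Rewrite in direct form: Qd = 471 − 4P and Qs = P + 236.
Without the tax, 471 − 4P = P + 236 gives 5P = 235, so P* = £47 and Q* = 283.
With the tax collected from consumers, demand (in seller-price terms) shifts: Qd = 471 − 4(P + 13).
Solving gives Q = 272.6 with consumers paying £49.6 and suppliers receiving £36.6 (the £13 wedge).
Quantity falls by |ΔQ| = |283 − 272.6| = 10.4.
DWL = ½ · t · |ΔQ| = ½ · 13 · 10.4 = £67.6.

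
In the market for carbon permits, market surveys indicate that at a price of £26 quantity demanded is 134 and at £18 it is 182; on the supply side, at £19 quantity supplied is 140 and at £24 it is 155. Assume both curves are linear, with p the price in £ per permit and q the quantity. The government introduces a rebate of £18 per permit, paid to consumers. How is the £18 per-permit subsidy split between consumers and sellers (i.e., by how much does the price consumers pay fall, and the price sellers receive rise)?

Consumers gain £6 per permit; sellers gain £12 per permit.

Demand slope: (182 − 134)/(18 − 26) = -6, so qd = 290 − 6p.
Supply slope: (155 − 140)/(24 − 19) = 3, so qs = 3p + 83.
Without the subsidy, 290 − 6p = 3p + 83 gives 9p = 207, so p* = £23 and q* = 152.
With a per-unit subsidy paid to consumers, each effectively pays p − 18, so demand becomes qd = 290 − 6(p − 18).
Solving gives q = 188 with consumers paying £17 and sellers receiving £35 (the £18 wedge).
Gain to consumers: £6; to sellers: £12. (They sum to £18.)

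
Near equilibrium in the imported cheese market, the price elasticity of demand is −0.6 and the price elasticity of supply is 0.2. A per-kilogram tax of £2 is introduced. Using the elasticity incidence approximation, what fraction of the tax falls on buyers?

Buyers' share ≈ 0.25.

Incidence ratio: buyers' share ≈ εs / (εs + |εd|) = 0.2 / (0.2 + 0.6) = 0.25.
Supply is the less elastic side, so buyers bear the smaller share.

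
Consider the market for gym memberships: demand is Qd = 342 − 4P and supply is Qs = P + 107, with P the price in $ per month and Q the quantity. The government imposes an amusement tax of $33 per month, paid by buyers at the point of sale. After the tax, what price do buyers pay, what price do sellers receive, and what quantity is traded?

Without the tax, 342 − 4P = P + 107 gives 5P = 235, so P* = $47 and Q* = 154.
With the tax collected from buyers, demand (in seller-price terms) shifts: Qd = 342 − 4(P + 33).
New equilibrium: buyers pay $53.6, sellers receive $20.6, Q = 127.6. (Wedge: Pb − Ps = 33.)
The less price-elastic side of the market bears the larger share of a per-unit tax.

Buyers pay $53.6; sellers receive $20.6; quantity = 127.6.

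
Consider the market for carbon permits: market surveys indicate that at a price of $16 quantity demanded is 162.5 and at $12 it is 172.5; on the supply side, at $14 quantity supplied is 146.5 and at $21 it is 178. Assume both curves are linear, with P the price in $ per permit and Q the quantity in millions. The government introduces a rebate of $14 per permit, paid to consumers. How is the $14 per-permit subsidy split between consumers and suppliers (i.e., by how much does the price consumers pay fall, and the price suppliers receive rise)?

Consumers gain $9 per permit; suppliers gain $5 per permit.

Demand slope: (172.5 − 162.5)/(12 − 16) = -2.5, so Qd = 202.5 − 2.5P.
Supply slope: (178 − 146.5)/(21 − 14) = 4.5, so Qs = 4.5P + 83.5.
Without the subsidy, 202.5 − 2.5P = 4.5P + 83.5 gives 7P = 119, so P* = $17 and Q* = 160.
With a per-unit subsidy paid to consumers, each effectively pays P − 14, so demand becomes Qd = 202.5 − 2.5(P − 14).
Solving gives Q = 182.5 with consumers paying $8 and suppliers receiving $22 (the $14 wedge).
Gain to consumers: $9; to suppliers: $5. (They sum to $14.)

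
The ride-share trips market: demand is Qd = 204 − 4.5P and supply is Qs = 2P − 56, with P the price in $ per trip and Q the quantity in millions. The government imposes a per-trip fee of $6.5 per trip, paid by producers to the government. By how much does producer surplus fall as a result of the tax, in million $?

Producer surplus falls by $87.75 million.

Before the tax: set 204 − 4.5P = 2P − 56 → P* = $40, Q* = 24.
With the tax collected from producers, supply shifts: Qs = 2(P − 6.5) − 56.
Solving gives Q = 15 with buyers paying $42 and producers receiving $35.5 (the $6.5 wedge).
ΔPS is the trapezoid between Q = 15 and Q = 24 of height $4.5: ½ · (24 + 15) · 4.5 = $87.75.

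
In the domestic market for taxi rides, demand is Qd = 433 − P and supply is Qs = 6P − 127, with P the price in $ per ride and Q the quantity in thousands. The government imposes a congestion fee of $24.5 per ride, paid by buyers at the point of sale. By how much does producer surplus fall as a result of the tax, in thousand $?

Producer surplus falls by $1198.75 thousand.

Without the tax, 433 − P = 6P − 127 gives 7P = 560, so P* = $80 and Q* = 353.
With the tax collected from buyers, demand (in seller-price terms) shifts: Qd = 433 − (P + 24.5).
Solving gives Q = 332 with buyers paying $101 and suppliers receiving $76.5 (the $24.5 wedge).
ΔPS is the trapezoid between Q = 332 and Q = 353 of height $3.5: ½ · (353 + 332) · 3.5 = $1198.75.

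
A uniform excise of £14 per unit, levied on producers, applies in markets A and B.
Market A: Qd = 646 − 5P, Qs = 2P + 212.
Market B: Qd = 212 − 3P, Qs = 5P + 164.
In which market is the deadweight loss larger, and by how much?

Market A: pre-tax P* = £62, Q* = 336; post-tax Q = 316; deadweight loss = £140.
Market B: pre-tax P* = £6, Q* = 194; post-tax Q = 167.75; deadweight loss = £183.75.
Difference: £140 vs £183.75 → market B is larger by £43.75.

Market B, by £43.75.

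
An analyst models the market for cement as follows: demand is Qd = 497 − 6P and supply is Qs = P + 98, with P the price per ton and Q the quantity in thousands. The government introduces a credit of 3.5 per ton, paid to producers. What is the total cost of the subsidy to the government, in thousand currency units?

Government outlay = 553 thousand.

Before the subsidy: set 497 − 6P = P + 98 → P* = 57, Q* = 155.
With a per-unit subsidy paid to producers, each receives P + 3.5 per unit sold, so supply becomes Qs = (P + 3.5) + 98.
Solving gives Q = 158 with consumers paying 56.5 and producers receiving 60 (the 3.5 wedge).
Outlay = t · Q = 3.5 · 158 = 553.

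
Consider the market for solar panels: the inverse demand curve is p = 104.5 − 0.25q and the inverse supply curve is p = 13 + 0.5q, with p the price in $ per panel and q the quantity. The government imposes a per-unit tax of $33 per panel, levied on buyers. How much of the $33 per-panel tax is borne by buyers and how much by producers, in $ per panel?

Buyers bear $11 per panel; producers bear $22 per panel.

Rewrite in direct form: qd = 418 − 4p and qs = 2p − 26.
Before the tax: set 418 − 4p = 2p − 26 → p* = $74, q* = 122.
With the tax collected from buyers, demand (in seller-price terms) shifts: qd = 418 − 4(p + 33).
Solving gives q = 78 with buyers paying $85 and producers receiving $52 (the $33 wedge).
Burden on buyers: $11; on producers: $22. (They sum to $33.)
The less price-elastic side of the market bears the larger share of a per-unit tax.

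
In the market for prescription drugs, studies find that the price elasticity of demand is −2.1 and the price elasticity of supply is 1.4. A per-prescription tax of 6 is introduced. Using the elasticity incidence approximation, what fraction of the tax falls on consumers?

Consumers' share ≈ 0.4.

Incidence ratio: consumers' share ≈ εs / (εs + |εd|) = 1.4 / (1.4 + 2.1) = 0.4.
Supply is the less elastic side, so consumers bear the smaller share.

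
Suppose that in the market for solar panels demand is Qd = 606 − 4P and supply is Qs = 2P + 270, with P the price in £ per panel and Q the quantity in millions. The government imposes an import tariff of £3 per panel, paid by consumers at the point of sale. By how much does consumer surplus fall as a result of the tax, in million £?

Consumer surplus falls by £380 million.

Without the tax, 606 − 4P = 2P + 270 gives 6P = 336, so P* = £56 and Q* = 382.
With the tax collected from consumers, demand (in seller-price terms) shifts: Qd = 606 − 4(P + 3).
New equilibrium: consumers pay £57, suppliers receive £54, Q = 378. (Wedge: Pb − Ps = 3.)
ΔCS is the trapezoid between Q = 378 and Q = 382 of height £1: ½ · (382 + 378) · 1 = £380.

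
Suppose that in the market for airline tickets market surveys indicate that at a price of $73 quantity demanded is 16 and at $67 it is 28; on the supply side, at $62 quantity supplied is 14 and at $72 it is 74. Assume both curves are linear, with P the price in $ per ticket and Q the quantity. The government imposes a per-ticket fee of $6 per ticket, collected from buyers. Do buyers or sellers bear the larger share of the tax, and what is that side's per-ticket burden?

Buyers bear the larger share: $4.5 per ticket.

Demand slope: (28 − 16)/(67 − 73) = -2, so Qd = 162 − 2P.
Supply slope: (74 − 14)/(72 − 62) = 6, so Qs = 6P − 358.
Before the tax: set 162 − 2P = 6P − 358 → P* = $65, Q* = 32.
With the tax collected from buyers, demand (in seller-price terms) shifts: Qd = 162 − 2(P + 6).
New equilibrium: buyers pay $69.5, sellers receive $63.5, Q = 23. (Wedge: Pb − Ps = 6.)
Per-ticket burden: buyers $4.5, sellers $1.5.
Buyers take the larger share because demand is less price-elastic here (demand slope 2 vs supply slope 6).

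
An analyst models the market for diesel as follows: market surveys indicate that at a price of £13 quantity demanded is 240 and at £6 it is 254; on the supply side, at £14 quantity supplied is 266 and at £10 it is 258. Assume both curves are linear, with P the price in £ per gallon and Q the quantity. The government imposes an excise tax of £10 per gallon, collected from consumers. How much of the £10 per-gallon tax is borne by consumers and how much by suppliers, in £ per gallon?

Consumers bear £5 per gallon; suppliers bear £5 per gallon.

Demand slope: (254 − 240)/(6 − 13) = -2, so Qd = 266 − 2P.
Supply slope: (258 − 266)/(10 − 14) = 2, so Qs = 2P + 238.
Without the tax, 266 − 2P = 2P + 238 gives 4P = 28, so P* = £7 and Q* = 252.
With the tax collected from consumers, demand (in seller-price terms) shifts: Qd = 266 − 2(P + 10).
Solving gives Q = 242 with consumers paying £12 and suppliers receiving £2 (the £10 wedge).
Burden on consumers: £5; on suppliers: £5. (They sum to £10.)
The less price-elastic side of the market bears the larger share of a per-unit tax.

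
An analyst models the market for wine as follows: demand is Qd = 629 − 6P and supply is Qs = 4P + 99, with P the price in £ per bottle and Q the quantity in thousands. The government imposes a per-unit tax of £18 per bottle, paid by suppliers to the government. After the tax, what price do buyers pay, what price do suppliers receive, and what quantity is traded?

Buyers pay £60.2; suppliers receive £42.2; quantity = 267.8.

Without the tax, 629 − 6P = 4P + 99 gives 10P = 530, so P* = £53 and Q* = 311.
With the tax collected from suppliers, supply shifts: Qs = 4(P − 18) + 99.
New equilibrium: buyers pay £60.2, suppliers receive £42.2, Q = 267.8. (Wedge: Pb − Ps = 18.)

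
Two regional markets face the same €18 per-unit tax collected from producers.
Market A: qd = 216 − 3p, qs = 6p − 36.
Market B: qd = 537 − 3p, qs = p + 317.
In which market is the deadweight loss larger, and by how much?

Market A, by €202.5.

Market A: pre-tax p* = €28, q* = 132; post-tax q = 96; deadweight loss = €324.
Market B: pre-tax p* = €55, q* = 372; post-tax q = 358.5; deadweight loss = €121.5.
Difference: €324 vs €121.5 → market A is larger by €202.5.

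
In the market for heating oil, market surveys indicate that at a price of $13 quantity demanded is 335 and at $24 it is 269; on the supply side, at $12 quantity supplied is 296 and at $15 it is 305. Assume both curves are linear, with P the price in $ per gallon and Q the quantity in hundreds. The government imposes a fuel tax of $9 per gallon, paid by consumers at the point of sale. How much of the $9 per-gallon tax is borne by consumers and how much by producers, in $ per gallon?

Demand slope: (269 − 335)/(24 − 13) = -6, so Qd = 413 − 6P.
Supply slope: (305 − 296)/(15 − 12) = 3, so Qs = 3P + 260.
Before the tax: set 413 − 6P = 3P + 260 → P* = $17, Q* = 311.
With the tax collected from consumers, demand (in seller-price terms) shifts: Qd = 413 − 6(P + 9).
New equilibrium: consumers pay $20, producers receive $11, Q = 293. (Wedge: Pb − Ps = 9.)
Burden on consumers: $3; on producers: $6. (They sum to $9.)
The less price-elastic side of the market bears the larger share of a per-unit tax.

Consumers bear $3 per gallon; producers bear $6 per gallon.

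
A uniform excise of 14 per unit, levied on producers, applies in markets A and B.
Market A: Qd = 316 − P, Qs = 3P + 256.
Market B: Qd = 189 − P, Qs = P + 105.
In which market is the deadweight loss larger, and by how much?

Market A: pre-tax P* = 15, Q* = 301; post-tax Q = 290.5; deadweight loss = 73.5.
Market B: pre-tax P* = 42, Q* = 147; post-tax Q = 140; deadweight loss = 49.
Difference: 73.5 vs 49 → market A is larger by 24.5.

Market A, by 24.5.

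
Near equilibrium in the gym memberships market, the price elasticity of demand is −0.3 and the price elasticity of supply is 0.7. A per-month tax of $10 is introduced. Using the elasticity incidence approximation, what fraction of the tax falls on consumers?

Incidence ratio: consumers' share ≈ εs / (εs + |εd|) = 0.7 / (0.7 + 0.3) = 0.7.
Supply is the more elastic side, so consumers bear the larger share.

Consumers' share ≈ 0.7.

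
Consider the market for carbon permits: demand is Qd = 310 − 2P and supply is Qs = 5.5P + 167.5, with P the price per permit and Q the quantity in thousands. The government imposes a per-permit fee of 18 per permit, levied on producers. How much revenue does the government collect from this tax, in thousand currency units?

Before the tax: set 310 − 2P = 5.5P + 167.5 → P* = 19, Q* = 272.
With the tax collected from producers, supply shifts: Qs = 5.5(P − 18) + 167.5.
Solving gives Q = 245.6 with consumers paying 32.2 and producers receiving 14.2 (the 18 wedge).
Revenue = t · Q = 18 · 245.6 = 4420.8.

Tax revenue = 4420.8 thousand.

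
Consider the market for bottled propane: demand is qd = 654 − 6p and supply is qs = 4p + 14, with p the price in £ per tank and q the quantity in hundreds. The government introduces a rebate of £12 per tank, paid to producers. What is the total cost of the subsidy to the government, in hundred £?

Government outlay = £3585.6 hundred.

Without the subsidy, 654 − 6p = 4p + 14 gives 10p = 640, so p* = £64 and q* = 270.
With a per-unit subsidy paid to producers, each receives p + 12 per unit sold, so supply becomes qs = 4(p + 12) + 14.
Solving gives q = 298.8 with buyers paying £59.2 and producers receiving £71.2 (the £12 wedge).
Outlay = t · Q = 12 · 298.8 = £3585.6.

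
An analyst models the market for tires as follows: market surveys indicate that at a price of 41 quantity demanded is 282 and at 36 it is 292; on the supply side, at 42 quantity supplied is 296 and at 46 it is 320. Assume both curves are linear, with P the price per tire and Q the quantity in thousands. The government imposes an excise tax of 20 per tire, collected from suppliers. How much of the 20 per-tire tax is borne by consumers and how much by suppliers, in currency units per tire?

Demand slope: (292 − 282)/(36 − 41) = -2, so Qd = 364 − 2P.
Supply slope: (320 − 296)/(46 − 42) = 6, so Qs = 6P + 44.
Without the tax, 364 − 2P = 6P + 44 gives 8P = 320, so P* = 40 and Q* = 284.
With the tax collected from suppliers, supply shifts: Qs = 6(P − 20) + 44.
Solving gives Q = 254 with consumers paying 55 and suppliers receiving 35 (the 20 wedge).
Burden on consumers: 15; on suppliers: 5. (They sum to 20.)
The less price-elastic side of the market bears the larger share of a per-unit tax.

Consumers bear 15 per tire; suppliers bear 5 per tire.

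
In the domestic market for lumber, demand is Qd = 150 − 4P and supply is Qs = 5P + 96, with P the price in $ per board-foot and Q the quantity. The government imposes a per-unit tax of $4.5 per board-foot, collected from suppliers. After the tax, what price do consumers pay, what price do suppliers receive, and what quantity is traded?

Before the tax: set 150 − 4P = 5P + 96 → P* = $6, Q* = 126.
With the tax collected from suppliers, supply shifts: Qs = 5(P − 4.5) + 96.
Solving gives Q = 116 with consumers paying $8.5 and suppliers receiving $4 (the $4.5 wedge).
The less price-elastic side of the market bears the larger share of a per-unit tax.

Consumers pay $8.5; suppliers receive $4; quantity = 116.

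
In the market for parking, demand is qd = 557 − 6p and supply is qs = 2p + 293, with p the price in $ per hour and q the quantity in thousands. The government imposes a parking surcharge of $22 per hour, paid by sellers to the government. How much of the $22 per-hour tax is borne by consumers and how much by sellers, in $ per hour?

Before the tax: set 557 − 6p = 2p + 293 → p* = $33, q* = 359.
With the tax collected from sellers, supply shifts: qs = 2(p − 22) + 293.
Solving gives q = 326 with consumers paying $38.5 and sellers receiving $16.5 (the $22 wedge).
Burden on consumers: $5.5; on sellers: $16.5. (They sum to $22.)

Consumers bear $5.5 per hour; sellers bear $16.5 per hour.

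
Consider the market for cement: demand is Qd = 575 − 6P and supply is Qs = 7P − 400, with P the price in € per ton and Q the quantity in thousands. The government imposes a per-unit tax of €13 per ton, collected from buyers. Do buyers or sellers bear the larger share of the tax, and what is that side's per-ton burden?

Buyers bear the larger share: €7 per ton.

Without the tax, 575 − 6P = 7P − 400 gives 13P = 975, so P* = €75 and Q* = 125.
With the tax collected from buyers, demand (in seller-price terms) shifts: Qd = 575 − 6(P + 13).
New equilibrium: buyers pay €82, sellers receive €69, Q = 83. (Wedge: Pb − Ps = 13.)
Per-ton burden: buyers €7, sellers €6.
Buyers take the larger share because demand is less price-elastic here (demand slope 6 vs supply slope 7).
The less price-elastic side of the market bears the larger share of a per-unit tax.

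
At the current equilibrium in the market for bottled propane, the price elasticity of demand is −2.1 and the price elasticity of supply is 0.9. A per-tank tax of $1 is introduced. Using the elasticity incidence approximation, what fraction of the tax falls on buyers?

Buyers' share ≈ 0.3.

Incidence ratio: buyers' share ≈ εs / (εs + |εd|) = 0.9 / (0.9 + 2.1) = 0.3.
Supply is the less elastic side, so buyers bear the smaller share.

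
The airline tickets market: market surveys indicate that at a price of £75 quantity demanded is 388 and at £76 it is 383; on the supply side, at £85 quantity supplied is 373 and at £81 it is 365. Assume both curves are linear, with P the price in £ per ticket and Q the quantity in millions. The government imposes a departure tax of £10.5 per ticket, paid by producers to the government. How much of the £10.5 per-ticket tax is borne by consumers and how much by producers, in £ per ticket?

Consumers bear £3 per ticket; producers bear £7.5 per ticket.

Demand slope: (383 − 388)/(76 − 75) = -5, so Qd = 763 − 5P.
Supply slope: (365 − 373)/(81 − 85) = 2, so Qs = 2P + 203.
Before the tax: set 763 − 5P = 2P + 203 → P* = £80, Q* = 363.
With the tax collected from producers, supply shifts: Qs = 2(P − 10.5) + 203.
New equilibrium: consumers pay £83, producers receive £72.5, Q = 348. (Wedge: Pb − Ps = 10.5.)
Burden on consumers: £3; on producers: £7.5. (They sum to £10.5.)
The less price-elastic side of the market bears the larger share of a per-unit tax.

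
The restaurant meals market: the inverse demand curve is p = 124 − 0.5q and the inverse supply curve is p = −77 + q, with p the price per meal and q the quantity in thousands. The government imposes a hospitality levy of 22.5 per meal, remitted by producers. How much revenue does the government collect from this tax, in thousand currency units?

Rewrite in direct form: qd = 248 − 2p and qs = p + 77.
Without the tax, 248 − 2p = p + 77 gives 3p = 171, so p* = 57 and q* = 134.
With the tax collected from producers, supply shifts: qs = (p − 22.5) + 77.
Solving gives q = 119 with consumers paying 64.5 and producers receiving 42 (the 22.5 wedge).
Revenue = t · Q = 22.5 · 119 = 2677.5.

Tax revenue = 2677.5 thousand.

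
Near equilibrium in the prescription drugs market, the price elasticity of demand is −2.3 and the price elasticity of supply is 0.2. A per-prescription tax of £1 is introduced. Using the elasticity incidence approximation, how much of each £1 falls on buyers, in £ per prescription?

Buyers bear ≈ £0.08 per prescription.

Incidence ratio: buyers' share ≈ εs / (εs + |εd|) = 0.2 / (0.2 + 2.3) = 0.08.
So buyers bear ≈ 0.08 × £1 = £0.08; suppliers bear £0.92.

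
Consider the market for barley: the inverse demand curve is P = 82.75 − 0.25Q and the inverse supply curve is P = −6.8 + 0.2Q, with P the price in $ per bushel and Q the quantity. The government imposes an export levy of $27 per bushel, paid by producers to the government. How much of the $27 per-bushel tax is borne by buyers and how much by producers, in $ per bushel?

Buyers bear $15 per bushel; producers bear $12 per bushel.

Inverting to Q(P) form: Qd = 331 − 4P; Qs = 5P + 34.
Before the tax: set 331 − 4P = 5P + 34 → P* = $33, Q* = 199.
With the tax collected from producers, supply shifts: Qs = 5(P − 27) + 34.
New equilibrium: buyers pay $48, producers receive $21, Q = 139. (Wedge: Pb − Ps = 27.)
Burden on buyers: $15; on producers: $12. (They sum to $27.)
The less price-elastic side of the market bears the larger share of a per-unit tax.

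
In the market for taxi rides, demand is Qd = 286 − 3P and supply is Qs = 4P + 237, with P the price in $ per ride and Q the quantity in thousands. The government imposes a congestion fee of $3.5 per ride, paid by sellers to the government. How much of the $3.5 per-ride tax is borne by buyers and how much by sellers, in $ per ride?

Buyers bear $2 per ride; sellers bear $1.5 per ride.

Without the tax, 286 − 3P = 4P + 237 gives 7P = 49, so P* = $7 and Q* = 265.
With the tax collected from sellers, supply shifts: Qs = 4(P − 3.5) + 237.
New equilibrium: buyers pay $9, sellers receive $5.5, Q = 259. (Wedge: Pb − Ps = 3.5.)
Burden on buyers: $2; on sellers: $1.5. (They sum to $3.5.)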